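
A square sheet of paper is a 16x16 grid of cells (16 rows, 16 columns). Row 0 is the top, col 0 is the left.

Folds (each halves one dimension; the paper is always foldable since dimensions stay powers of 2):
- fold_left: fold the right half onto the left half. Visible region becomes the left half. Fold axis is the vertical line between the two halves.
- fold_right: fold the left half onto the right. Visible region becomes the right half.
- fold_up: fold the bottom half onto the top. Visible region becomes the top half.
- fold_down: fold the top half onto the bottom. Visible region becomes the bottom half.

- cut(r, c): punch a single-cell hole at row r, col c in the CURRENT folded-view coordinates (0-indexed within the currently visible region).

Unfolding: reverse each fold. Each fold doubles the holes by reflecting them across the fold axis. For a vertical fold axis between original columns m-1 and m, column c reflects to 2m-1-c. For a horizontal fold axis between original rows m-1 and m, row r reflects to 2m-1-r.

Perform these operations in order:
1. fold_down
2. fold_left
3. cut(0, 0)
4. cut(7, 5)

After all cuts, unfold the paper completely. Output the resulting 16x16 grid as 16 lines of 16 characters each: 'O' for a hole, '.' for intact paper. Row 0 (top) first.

Op 1 fold_down: fold axis h@8; visible region now rows[8,16) x cols[0,16) = 8x16
Op 2 fold_left: fold axis v@8; visible region now rows[8,16) x cols[0,8) = 8x8
Op 3 cut(0, 0): punch at orig (8,0); cuts so far [(8, 0)]; region rows[8,16) x cols[0,8) = 8x8
Op 4 cut(7, 5): punch at orig (15,5); cuts so far [(8, 0), (15, 5)]; region rows[8,16) x cols[0,8) = 8x8
Unfold 1 (reflect across v@8): 4 holes -> [(8, 0), (8, 15), (15, 5), (15, 10)]
Unfold 2 (reflect across h@8): 8 holes -> [(0, 5), (0, 10), (7, 0), (7, 15), (8, 0), (8, 15), (15, 5), (15, 10)]

Answer: .....O....O.....
................
................
................
................
................
................
O..............O
O..............O
................
................
................
................
................
................
.....O....O.....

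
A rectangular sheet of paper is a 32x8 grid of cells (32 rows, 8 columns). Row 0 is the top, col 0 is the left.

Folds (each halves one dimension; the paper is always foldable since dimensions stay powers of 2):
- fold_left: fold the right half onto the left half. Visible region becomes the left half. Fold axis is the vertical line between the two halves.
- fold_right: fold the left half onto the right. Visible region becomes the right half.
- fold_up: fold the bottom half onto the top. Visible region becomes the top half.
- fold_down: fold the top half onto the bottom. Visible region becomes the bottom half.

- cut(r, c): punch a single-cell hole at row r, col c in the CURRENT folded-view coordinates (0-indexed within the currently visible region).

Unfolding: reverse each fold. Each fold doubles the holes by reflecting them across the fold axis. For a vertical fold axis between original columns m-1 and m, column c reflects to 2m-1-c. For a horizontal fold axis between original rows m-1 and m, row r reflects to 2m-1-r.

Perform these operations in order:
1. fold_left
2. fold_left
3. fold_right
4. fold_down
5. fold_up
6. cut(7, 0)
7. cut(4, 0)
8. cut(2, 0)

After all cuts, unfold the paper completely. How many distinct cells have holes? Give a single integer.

Answer: 96

Derivation:
Op 1 fold_left: fold axis v@4; visible region now rows[0,32) x cols[0,4) = 32x4
Op 2 fold_left: fold axis v@2; visible region now rows[0,32) x cols[0,2) = 32x2
Op 3 fold_right: fold axis v@1; visible region now rows[0,32) x cols[1,2) = 32x1
Op 4 fold_down: fold axis h@16; visible region now rows[16,32) x cols[1,2) = 16x1
Op 5 fold_up: fold axis h@24; visible region now rows[16,24) x cols[1,2) = 8x1
Op 6 cut(7, 0): punch at orig (23,1); cuts so far [(23, 1)]; region rows[16,24) x cols[1,2) = 8x1
Op 7 cut(4, 0): punch at orig (20,1); cuts so far [(20, 1), (23, 1)]; region rows[16,24) x cols[1,2) = 8x1
Op 8 cut(2, 0): punch at orig (18,1); cuts so far [(18, 1), (20, 1), (23, 1)]; region rows[16,24) x cols[1,2) = 8x1
Unfold 1 (reflect across h@24): 6 holes -> [(18, 1), (20, 1), (23, 1), (24, 1), (27, 1), (29, 1)]
Unfold 2 (reflect across h@16): 12 holes -> [(2, 1), (4, 1), (7, 1), (8, 1), (11, 1), (13, 1), (18, 1), (20, 1), (23, 1), (24, 1), (27, 1), (29, 1)]
Unfold 3 (reflect across v@1): 24 holes -> [(2, 0), (2, 1), (4, 0), (4, 1), (7, 0), (7, 1), (8, 0), (8, 1), (11, 0), (11, 1), (13, 0), (13, 1), (18, 0), (18, 1), (20, 0), (20, 1), (23, 0), (23, 1), (24, 0), (24, 1), (27, 0), (27, 1), (29, 0), (29, 1)]
Unfold 4 (reflect across v@2): 48 holes -> [(2, 0), (2, 1), (2, 2), (2, 3), (4, 0), (4, 1), (4, 2), (4, 3), (7, 0), (7, 1), (7, 2), (7, 3), (8, 0), (8, 1), (8, 2), (8, 3), (11, 0), (11, 1), (11, 2), (11, 3), (13, 0), (13, 1), (13, 2), (13, 3), (18, 0), (18, 1), (18, 2), (18, 3), (20, 0), (20, 1), (20, 2), (20, 3), (23, 0), (23, 1), (23, 2), (23, 3), (24, 0), (24, 1), (24, 2), (24, 3), (27, 0), (27, 1), (27, 2), (27, 3), (29, 0), (29, 1), (29, 2), (29, 3)]
Unfold 5 (reflect across v@4): 96 holes -> [(2, 0), (2, 1), (2, 2), (2, 3), (2, 4), (2, 5), (2, 6), (2, 7), (4, 0), (4, 1), (4, 2), (4, 3), (4, 4), (4, 5), (4, 6), (4, 7), (7, 0), (7, 1), (7, 2), (7, 3), (7, 4), (7, 5), (7, 6), (7, 7), (8, 0), (8, 1), (8, 2), (8, 3), (8, 4), (8, 5), (8, 6), (8, 7), (11, 0), (11, 1), (11, 2), (11, 3), (11, 4), (11, 5), (11, 6), (11, 7), (13, 0), (13, 1), (13, 2), (13, 3), (13, 4), (13, 5), (13, 6), (13, 7), (18, 0), (18, 1), (18, 2), (18, 3), (18, 4), (18, 5), (18, 6), (18, 7), (20, 0), (20, 1), (20, 2), (20, 3), (20, 4), (20, 5), (20, 6), (20, 7), (23, 0), (23, 1), (23, 2), (23, 3), (23, 4), (23, 5), (23, 6), (23, 7), (24, 0), (24, 1), (24, 2), (24, 3), (24, 4), (24, 5), (24, 6), (24, 7), (27, 0), (27, 1), (27, 2), (27, 3), (27, 4), (27, 5), (27, 6), (27, 7), (29, 0), (29, 1), (29, 2), (29, 3), (29, 4), (29, 5), (29, 6), (29, 7)]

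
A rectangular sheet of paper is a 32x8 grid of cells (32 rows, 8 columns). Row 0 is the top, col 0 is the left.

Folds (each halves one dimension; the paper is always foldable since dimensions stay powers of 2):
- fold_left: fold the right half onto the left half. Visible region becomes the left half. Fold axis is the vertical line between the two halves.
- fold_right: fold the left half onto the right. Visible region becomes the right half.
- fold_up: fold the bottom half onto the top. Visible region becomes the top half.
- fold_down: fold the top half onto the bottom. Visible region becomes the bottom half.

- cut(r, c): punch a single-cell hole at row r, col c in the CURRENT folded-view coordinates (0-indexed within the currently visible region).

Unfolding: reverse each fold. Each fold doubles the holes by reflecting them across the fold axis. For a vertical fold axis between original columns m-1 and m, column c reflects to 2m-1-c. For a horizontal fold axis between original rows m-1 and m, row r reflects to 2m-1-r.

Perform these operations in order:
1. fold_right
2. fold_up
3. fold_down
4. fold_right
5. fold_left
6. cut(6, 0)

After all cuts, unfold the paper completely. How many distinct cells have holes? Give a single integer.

Answer: 32

Derivation:
Op 1 fold_right: fold axis v@4; visible region now rows[0,32) x cols[4,8) = 32x4
Op 2 fold_up: fold axis h@16; visible region now rows[0,16) x cols[4,8) = 16x4
Op 3 fold_down: fold axis h@8; visible region now rows[8,16) x cols[4,8) = 8x4
Op 4 fold_right: fold axis v@6; visible region now rows[8,16) x cols[6,8) = 8x2
Op 5 fold_left: fold axis v@7; visible region now rows[8,16) x cols[6,7) = 8x1
Op 6 cut(6, 0): punch at orig (14,6); cuts so far [(14, 6)]; region rows[8,16) x cols[6,7) = 8x1
Unfold 1 (reflect across v@7): 2 holes -> [(14, 6), (14, 7)]
Unfold 2 (reflect across v@6): 4 holes -> [(14, 4), (14, 5), (14, 6), (14, 7)]
Unfold 3 (reflect across h@8): 8 holes -> [(1, 4), (1, 5), (1, 6), (1, 7), (14, 4), (14, 5), (14, 6), (14, 7)]
Unfold 4 (reflect across h@16): 16 holes -> [(1, 4), (1, 5), (1, 6), (1, 7), (14, 4), (14, 5), (14, 6), (14, 7), (17, 4), (17, 5), (17, 6), (17, 7), (30, 4), (30, 5), (30, 6), (30, 7)]
Unfold 5 (reflect across v@4): 32 holes -> [(1, 0), (1, 1), (1, 2), (1, 3), (1, 4), (1, 5), (1, 6), (1, 7), (14, 0), (14, 1), (14, 2), (14, 3), (14, 4), (14, 5), (14, 6), (14, 7), (17, 0), (17, 1), (17, 2), (17, 3), (17, 4), (17, 5), (17, 6), (17, 7), (30, 0), (30, 1), (30, 2), (30, 3), (30, 4), (30, 5), (30, 6), (30, 7)]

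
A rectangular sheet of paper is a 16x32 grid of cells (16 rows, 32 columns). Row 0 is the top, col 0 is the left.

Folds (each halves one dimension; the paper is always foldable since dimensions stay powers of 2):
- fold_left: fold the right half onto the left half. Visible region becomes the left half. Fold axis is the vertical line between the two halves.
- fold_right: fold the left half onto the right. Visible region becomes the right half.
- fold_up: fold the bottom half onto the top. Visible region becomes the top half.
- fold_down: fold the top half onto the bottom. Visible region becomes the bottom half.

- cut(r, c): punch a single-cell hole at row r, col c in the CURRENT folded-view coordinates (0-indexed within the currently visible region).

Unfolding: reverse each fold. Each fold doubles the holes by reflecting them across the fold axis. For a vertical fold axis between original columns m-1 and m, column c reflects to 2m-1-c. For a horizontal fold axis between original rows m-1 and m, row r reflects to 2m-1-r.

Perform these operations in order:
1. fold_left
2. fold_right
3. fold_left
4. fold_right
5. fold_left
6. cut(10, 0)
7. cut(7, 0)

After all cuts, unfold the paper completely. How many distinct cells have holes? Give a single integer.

Op 1 fold_left: fold axis v@16; visible region now rows[0,16) x cols[0,16) = 16x16
Op 2 fold_right: fold axis v@8; visible region now rows[0,16) x cols[8,16) = 16x8
Op 3 fold_left: fold axis v@12; visible region now rows[0,16) x cols[8,12) = 16x4
Op 4 fold_right: fold axis v@10; visible region now rows[0,16) x cols[10,12) = 16x2
Op 5 fold_left: fold axis v@11; visible region now rows[0,16) x cols[10,11) = 16x1
Op 6 cut(10, 0): punch at orig (10,10); cuts so far [(10, 10)]; region rows[0,16) x cols[10,11) = 16x1
Op 7 cut(7, 0): punch at orig (7,10); cuts so far [(7, 10), (10, 10)]; region rows[0,16) x cols[10,11) = 16x1
Unfold 1 (reflect across v@11): 4 holes -> [(7, 10), (7, 11), (10, 10), (10, 11)]
Unfold 2 (reflect across v@10): 8 holes -> [(7, 8), (7, 9), (7, 10), (7, 11), (10, 8), (10, 9), (10, 10), (10, 11)]
Unfold 3 (reflect across v@12): 16 holes -> [(7, 8), (7, 9), (7, 10), (7, 11), (7, 12), (7, 13), (7, 14), (7, 15), (10, 8), (10, 9), (10, 10), (10, 11), (10, 12), (10, 13), (10, 14), (10, 15)]
Unfold 4 (reflect across v@8): 32 holes -> [(7, 0), (7, 1), (7, 2), (7, 3), (7, 4), (7, 5), (7, 6), (7, 7), (7, 8), (7, 9), (7, 10), (7, 11), (7, 12), (7, 13), (7, 14), (7, 15), (10, 0), (10, 1), (10, 2), (10, 3), (10, 4), (10, 5), (10, 6), (10, 7), (10, 8), (10, 9), (10, 10), (10, 11), (10, 12), (10, 13), (10, 14), (10, 15)]
Unfold 5 (reflect across v@16): 64 holes -> [(7, 0), (7, 1), (7, 2), (7, 3), (7, 4), (7, 5), (7, 6), (7, 7), (7, 8), (7, 9), (7, 10), (7, 11), (7, 12), (7, 13), (7, 14), (7, 15), (7, 16), (7, 17), (7, 18), (7, 19), (7, 20), (7, 21), (7, 22), (7, 23), (7, 24), (7, 25), (7, 26), (7, 27), (7, 28), (7, 29), (7, 30), (7, 31), (10, 0), (10, 1), (10, 2), (10, 3), (10, 4), (10, 5), (10, 6), (10, 7), (10, 8), (10, 9), (10, 10), (10, 11), (10, 12), (10, 13), (10, 14), (10, 15), (10, 16), (10, 17), (10, 18), (10, 19), (10, 20), (10, 21), (10, 22), (10, 23), (10, 24), (10, 25), (10, 26), (10, 27), (10, 28), (10, 29), (10, 30), (10, 31)]

Answer: 64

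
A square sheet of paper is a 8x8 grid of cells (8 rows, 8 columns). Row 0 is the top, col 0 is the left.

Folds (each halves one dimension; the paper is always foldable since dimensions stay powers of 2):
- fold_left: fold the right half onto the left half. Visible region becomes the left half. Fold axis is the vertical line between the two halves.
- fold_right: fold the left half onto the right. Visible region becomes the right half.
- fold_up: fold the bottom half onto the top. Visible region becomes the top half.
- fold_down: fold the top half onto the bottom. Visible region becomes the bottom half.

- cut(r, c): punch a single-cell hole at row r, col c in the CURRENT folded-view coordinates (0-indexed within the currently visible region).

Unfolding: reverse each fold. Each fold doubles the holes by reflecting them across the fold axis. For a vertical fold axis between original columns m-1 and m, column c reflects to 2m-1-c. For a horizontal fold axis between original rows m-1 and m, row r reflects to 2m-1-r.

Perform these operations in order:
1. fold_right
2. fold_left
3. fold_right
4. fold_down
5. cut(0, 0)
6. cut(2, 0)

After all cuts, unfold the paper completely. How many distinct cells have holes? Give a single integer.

Answer: 32

Derivation:
Op 1 fold_right: fold axis v@4; visible region now rows[0,8) x cols[4,8) = 8x4
Op 2 fold_left: fold axis v@6; visible region now rows[0,8) x cols[4,6) = 8x2
Op 3 fold_right: fold axis v@5; visible region now rows[0,8) x cols[5,6) = 8x1
Op 4 fold_down: fold axis h@4; visible region now rows[4,8) x cols[5,6) = 4x1
Op 5 cut(0, 0): punch at orig (4,5); cuts so far [(4, 5)]; region rows[4,8) x cols[5,6) = 4x1
Op 6 cut(2, 0): punch at orig (6,5); cuts so far [(4, 5), (6, 5)]; region rows[4,8) x cols[5,6) = 4x1
Unfold 1 (reflect across h@4): 4 holes -> [(1, 5), (3, 5), (4, 5), (6, 5)]
Unfold 2 (reflect across v@5): 8 holes -> [(1, 4), (1, 5), (3, 4), (3, 5), (4, 4), (4, 5), (6, 4), (6, 5)]
Unfold 3 (reflect across v@6): 16 holes -> [(1, 4), (1, 5), (1, 6), (1, 7), (3, 4), (3, 5), (3, 6), (3, 7), (4, 4), (4, 5), (4, 6), (4, 7), (6, 4), (6, 5), (6, 6), (6, 7)]
Unfold 4 (reflect across v@4): 32 holes -> [(1, 0), (1, 1), (1, 2), (1, 3), (1, 4), (1, 5), (1, 6), (1, 7), (3, 0), (3, 1), (3, 2), (3, 3), (3, 4), (3, 5), (3, 6), (3, 7), (4, 0), (4, 1), (4, 2), (4, 3), (4, 4), (4, 5), (4, 6), (4, 7), (6, 0), (6, 1), (6, 2), (6, 3), (6, 4), (6, 5), (6, 6), (6, 7)]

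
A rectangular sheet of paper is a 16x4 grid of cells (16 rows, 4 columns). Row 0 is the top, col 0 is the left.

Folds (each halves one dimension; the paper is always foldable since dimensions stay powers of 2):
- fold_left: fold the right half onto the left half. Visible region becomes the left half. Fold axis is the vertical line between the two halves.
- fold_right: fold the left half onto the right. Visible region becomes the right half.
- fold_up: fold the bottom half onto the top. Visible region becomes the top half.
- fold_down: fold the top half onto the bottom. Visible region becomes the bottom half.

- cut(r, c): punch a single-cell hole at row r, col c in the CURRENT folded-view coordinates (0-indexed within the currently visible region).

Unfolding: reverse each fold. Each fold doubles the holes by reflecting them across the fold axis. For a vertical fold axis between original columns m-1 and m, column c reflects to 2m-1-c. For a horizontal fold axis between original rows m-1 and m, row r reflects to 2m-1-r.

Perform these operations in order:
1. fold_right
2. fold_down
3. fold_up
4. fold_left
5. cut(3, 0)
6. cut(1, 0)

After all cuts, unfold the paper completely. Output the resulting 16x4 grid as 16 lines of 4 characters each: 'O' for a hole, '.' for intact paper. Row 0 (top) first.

Op 1 fold_right: fold axis v@2; visible region now rows[0,16) x cols[2,4) = 16x2
Op 2 fold_down: fold axis h@8; visible region now rows[8,16) x cols[2,4) = 8x2
Op 3 fold_up: fold axis h@12; visible region now rows[8,12) x cols[2,4) = 4x2
Op 4 fold_left: fold axis v@3; visible region now rows[8,12) x cols[2,3) = 4x1
Op 5 cut(3, 0): punch at orig (11,2); cuts so far [(11, 2)]; region rows[8,12) x cols[2,3) = 4x1
Op 6 cut(1, 0): punch at orig (9,2); cuts so far [(9, 2), (11, 2)]; region rows[8,12) x cols[2,3) = 4x1
Unfold 1 (reflect across v@3): 4 holes -> [(9, 2), (9, 3), (11, 2), (11, 3)]
Unfold 2 (reflect across h@12): 8 holes -> [(9, 2), (9, 3), (11, 2), (11, 3), (12, 2), (12, 3), (14, 2), (14, 3)]
Unfold 3 (reflect across h@8): 16 holes -> [(1, 2), (1, 3), (3, 2), (3, 3), (4, 2), (4, 3), (6, 2), (6, 3), (9, 2), (9, 3), (11, 2), (11, 3), (12, 2), (12, 3), (14, 2), (14, 3)]
Unfold 4 (reflect across v@2): 32 holes -> [(1, 0), (1, 1), (1, 2), (1, 3), (3, 0), (3, 1), (3, 2), (3, 3), (4, 0), (4, 1), (4, 2), (4, 3), (6, 0), (6, 1), (6, 2), (6, 3), (9, 0), (9, 1), (9, 2), (9, 3), (11, 0), (11, 1), (11, 2), (11, 3), (12, 0), (12, 1), (12, 2), (12, 3), (14, 0), (14, 1), (14, 2), (14, 3)]

Answer: ....
OOOO
....
OOOO
OOOO
....
OOOO
....
....
OOOO
....
OOOO
OOOO
....
OOOO
....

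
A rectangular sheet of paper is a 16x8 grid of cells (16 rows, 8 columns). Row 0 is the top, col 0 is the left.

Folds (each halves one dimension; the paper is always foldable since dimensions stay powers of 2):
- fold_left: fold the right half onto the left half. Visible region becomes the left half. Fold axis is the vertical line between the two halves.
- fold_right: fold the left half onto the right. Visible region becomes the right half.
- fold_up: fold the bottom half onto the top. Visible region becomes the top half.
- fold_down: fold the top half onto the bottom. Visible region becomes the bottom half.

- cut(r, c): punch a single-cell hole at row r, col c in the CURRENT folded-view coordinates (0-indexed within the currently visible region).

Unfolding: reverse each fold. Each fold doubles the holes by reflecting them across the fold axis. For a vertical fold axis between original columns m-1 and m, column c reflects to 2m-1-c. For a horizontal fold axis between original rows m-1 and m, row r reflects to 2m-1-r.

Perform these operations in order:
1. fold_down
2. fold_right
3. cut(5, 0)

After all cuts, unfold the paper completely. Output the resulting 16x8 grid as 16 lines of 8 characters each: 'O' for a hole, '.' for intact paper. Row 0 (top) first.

Op 1 fold_down: fold axis h@8; visible region now rows[8,16) x cols[0,8) = 8x8
Op 2 fold_right: fold axis v@4; visible region now rows[8,16) x cols[4,8) = 8x4
Op 3 cut(5, 0): punch at orig (13,4); cuts so far [(13, 4)]; region rows[8,16) x cols[4,8) = 8x4
Unfold 1 (reflect across v@4): 2 holes -> [(13, 3), (13, 4)]
Unfold 2 (reflect across h@8): 4 holes -> [(2, 3), (2, 4), (13, 3), (13, 4)]

Answer: ........
........
...OO...
........
........
........
........
........
........
........
........
........
........
...OO...
........
........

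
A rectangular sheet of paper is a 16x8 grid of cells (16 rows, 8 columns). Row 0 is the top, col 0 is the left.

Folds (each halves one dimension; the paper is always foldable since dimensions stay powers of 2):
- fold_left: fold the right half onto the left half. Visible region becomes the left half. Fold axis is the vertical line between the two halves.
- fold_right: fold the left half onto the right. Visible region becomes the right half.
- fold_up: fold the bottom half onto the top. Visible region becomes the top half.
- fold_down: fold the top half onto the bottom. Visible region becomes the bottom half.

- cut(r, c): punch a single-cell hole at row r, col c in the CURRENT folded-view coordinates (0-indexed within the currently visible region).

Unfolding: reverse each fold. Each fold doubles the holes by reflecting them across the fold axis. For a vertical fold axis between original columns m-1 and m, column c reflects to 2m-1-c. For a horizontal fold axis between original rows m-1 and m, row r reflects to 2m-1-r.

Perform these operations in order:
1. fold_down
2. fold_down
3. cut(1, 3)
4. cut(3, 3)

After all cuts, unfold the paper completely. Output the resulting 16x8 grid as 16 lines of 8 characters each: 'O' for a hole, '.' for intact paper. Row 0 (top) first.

Op 1 fold_down: fold axis h@8; visible region now rows[8,16) x cols[0,8) = 8x8
Op 2 fold_down: fold axis h@12; visible region now rows[12,16) x cols[0,8) = 4x8
Op 3 cut(1, 3): punch at orig (13,3); cuts so far [(13, 3)]; region rows[12,16) x cols[0,8) = 4x8
Op 4 cut(3, 3): punch at orig (15,3); cuts so far [(13, 3), (15, 3)]; region rows[12,16) x cols[0,8) = 4x8
Unfold 1 (reflect across h@12): 4 holes -> [(8, 3), (10, 3), (13, 3), (15, 3)]
Unfold 2 (reflect across h@8): 8 holes -> [(0, 3), (2, 3), (5, 3), (7, 3), (8, 3), (10, 3), (13, 3), (15, 3)]

Answer: ...O....
........
...O....
........
........
...O....
........
...O....
...O....
........
...O....
........
........
...O....
........
...O....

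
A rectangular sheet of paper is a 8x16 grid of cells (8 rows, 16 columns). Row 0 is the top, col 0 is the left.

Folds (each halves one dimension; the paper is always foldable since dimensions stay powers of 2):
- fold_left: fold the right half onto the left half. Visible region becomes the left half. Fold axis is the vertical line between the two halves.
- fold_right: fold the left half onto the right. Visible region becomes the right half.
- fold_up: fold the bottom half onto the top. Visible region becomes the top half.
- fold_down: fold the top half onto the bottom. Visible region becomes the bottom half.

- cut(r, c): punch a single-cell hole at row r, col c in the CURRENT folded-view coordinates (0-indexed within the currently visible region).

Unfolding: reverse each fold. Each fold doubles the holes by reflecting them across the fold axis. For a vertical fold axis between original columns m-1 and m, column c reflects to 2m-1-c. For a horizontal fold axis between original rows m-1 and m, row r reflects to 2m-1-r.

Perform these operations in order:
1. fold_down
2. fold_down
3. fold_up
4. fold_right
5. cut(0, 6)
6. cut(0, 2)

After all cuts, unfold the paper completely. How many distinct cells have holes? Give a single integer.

Answer: 32

Derivation:
Op 1 fold_down: fold axis h@4; visible region now rows[4,8) x cols[0,16) = 4x16
Op 2 fold_down: fold axis h@6; visible region now rows[6,8) x cols[0,16) = 2x16
Op 3 fold_up: fold axis h@7; visible region now rows[6,7) x cols[0,16) = 1x16
Op 4 fold_right: fold axis v@8; visible region now rows[6,7) x cols[8,16) = 1x8
Op 5 cut(0, 6): punch at orig (6,14); cuts so far [(6, 14)]; region rows[6,7) x cols[8,16) = 1x8
Op 6 cut(0, 2): punch at orig (6,10); cuts so far [(6, 10), (6, 14)]; region rows[6,7) x cols[8,16) = 1x8
Unfold 1 (reflect across v@8): 4 holes -> [(6, 1), (6, 5), (6, 10), (6, 14)]
Unfold 2 (reflect across h@7): 8 holes -> [(6, 1), (6, 5), (6, 10), (6, 14), (7, 1), (7, 5), (7, 10), (7, 14)]
Unfold 3 (reflect across h@6): 16 holes -> [(4, 1), (4, 5), (4, 10), (4, 14), (5, 1), (5, 5), (5, 10), (5, 14), (6, 1), (6, 5), (6, 10), (6, 14), (7, 1), (7, 5), (7, 10), (7, 14)]
Unfold 4 (reflect across h@4): 32 holes -> [(0, 1), (0, 5), (0, 10), (0, 14), (1, 1), (1, 5), (1, 10), (1, 14), (2, 1), (2, 5), (2, 10), (2, 14), (3, 1), (3, 5), (3, 10), (3, 14), (4, 1), (4, 5), (4, 10), (4, 14), (5, 1), (5, 5), (5, 10), (5, 14), (6, 1), (6, 5), (6, 10), (6, 14), (7, 1), (7, 5), (7, 10), (7, 14)]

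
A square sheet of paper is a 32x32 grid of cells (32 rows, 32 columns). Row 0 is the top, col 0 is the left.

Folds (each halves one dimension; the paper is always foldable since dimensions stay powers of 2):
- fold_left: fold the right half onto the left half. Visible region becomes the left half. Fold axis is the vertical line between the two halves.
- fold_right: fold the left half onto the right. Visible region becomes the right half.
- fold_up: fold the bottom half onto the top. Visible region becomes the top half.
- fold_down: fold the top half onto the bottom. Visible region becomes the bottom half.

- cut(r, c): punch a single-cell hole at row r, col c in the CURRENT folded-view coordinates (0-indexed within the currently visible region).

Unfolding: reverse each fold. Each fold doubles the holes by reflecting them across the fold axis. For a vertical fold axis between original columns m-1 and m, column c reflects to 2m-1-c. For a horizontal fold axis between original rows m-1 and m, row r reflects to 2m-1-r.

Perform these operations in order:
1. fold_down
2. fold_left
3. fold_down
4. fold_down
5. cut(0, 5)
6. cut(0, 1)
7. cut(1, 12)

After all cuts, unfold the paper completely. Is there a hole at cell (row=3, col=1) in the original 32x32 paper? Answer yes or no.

Answer: yes

Derivation:
Op 1 fold_down: fold axis h@16; visible region now rows[16,32) x cols[0,32) = 16x32
Op 2 fold_left: fold axis v@16; visible region now rows[16,32) x cols[0,16) = 16x16
Op 3 fold_down: fold axis h@24; visible region now rows[24,32) x cols[0,16) = 8x16
Op 4 fold_down: fold axis h@28; visible region now rows[28,32) x cols[0,16) = 4x16
Op 5 cut(0, 5): punch at orig (28,5); cuts so far [(28, 5)]; region rows[28,32) x cols[0,16) = 4x16
Op 6 cut(0, 1): punch at orig (28,1); cuts so far [(28, 1), (28, 5)]; region rows[28,32) x cols[0,16) = 4x16
Op 7 cut(1, 12): punch at orig (29,12); cuts so far [(28, 1), (28, 5), (29, 12)]; region rows[28,32) x cols[0,16) = 4x16
Unfold 1 (reflect across h@28): 6 holes -> [(26, 12), (27, 1), (27, 5), (28, 1), (28, 5), (29, 12)]
Unfold 2 (reflect across h@24): 12 holes -> [(18, 12), (19, 1), (19, 5), (20, 1), (20, 5), (21, 12), (26, 12), (27, 1), (27, 5), (28, 1), (28, 5), (29, 12)]
Unfold 3 (reflect across v@16): 24 holes -> [(18, 12), (18, 19), (19, 1), (19, 5), (19, 26), (19, 30), (20, 1), (20, 5), (20, 26), (20, 30), (21, 12), (21, 19), (26, 12), (26, 19), (27, 1), (27, 5), (27, 26), (27, 30), (28, 1), (28, 5), (28, 26), (28, 30), (29, 12), (29, 19)]
Unfold 4 (reflect across h@16): 48 holes -> [(2, 12), (2, 19), (3, 1), (3, 5), (3, 26), (3, 30), (4, 1), (4, 5), (4, 26), (4, 30), (5, 12), (5, 19), (10, 12), (10, 19), (11, 1), (11, 5), (11, 26), (11, 30), (12, 1), (12, 5), (12, 26), (12, 30), (13, 12), (13, 19), (18, 12), (18, 19), (19, 1), (19, 5), (19, 26), (19, 30), (20, 1), (20, 5), (20, 26), (20, 30), (21, 12), (21, 19), (26, 12), (26, 19), (27, 1), (27, 5), (27, 26), (27, 30), (28, 1), (28, 5), (28, 26), (28, 30), (29, 12), (29, 19)]
Holes: [(2, 12), (2, 19), (3, 1), (3, 5), (3, 26), (3, 30), (4, 1), (4, 5), (4, 26), (4, 30), (5, 12), (5, 19), (10, 12), (10, 19), (11, 1), (11, 5), (11, 26), (11, 30), (12, 1), (12, 5), (12, 26), (12, 30), (13, 12), (13, 19), (18, 12), (18, 19), (19, 1), (19, 5), (19, 26), (19, 30), (20, 1), (20, 5), (20, 26), (20, 30), (21, 12), (21, 19), (26, 12), (26, 19), (27, 1), (27, 5), (27, 26), (27, 30), (28, 1), (28, 5), (28, 26), (28, 30), (29, 12), (29, 19)]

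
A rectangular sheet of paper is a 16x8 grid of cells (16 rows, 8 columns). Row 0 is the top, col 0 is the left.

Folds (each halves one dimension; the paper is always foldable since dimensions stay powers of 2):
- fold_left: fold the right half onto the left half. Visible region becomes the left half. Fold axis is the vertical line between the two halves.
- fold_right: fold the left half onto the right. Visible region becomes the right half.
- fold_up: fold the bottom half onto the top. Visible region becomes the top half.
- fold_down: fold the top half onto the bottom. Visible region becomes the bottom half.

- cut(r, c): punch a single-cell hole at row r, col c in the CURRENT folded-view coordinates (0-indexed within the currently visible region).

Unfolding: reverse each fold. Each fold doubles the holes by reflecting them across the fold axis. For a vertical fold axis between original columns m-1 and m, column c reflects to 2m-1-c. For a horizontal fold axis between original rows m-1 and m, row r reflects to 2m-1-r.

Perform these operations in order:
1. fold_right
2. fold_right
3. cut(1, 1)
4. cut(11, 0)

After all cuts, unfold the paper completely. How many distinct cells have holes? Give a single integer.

Answer: 8

Derivation:
Op 1 fold_right: fold axis v@4; visible region now rows[0,16) x cols[4,8) = 16x4
Op 2 fold_right: fold axis v@6; visible region now rows[0,16) x cols[6,8) = 16x2
Op 3 cut(1, 1): punch at orig (1,7); cuts so far [(1, 7)]; region rows[0,16) x cols[6,8) = 16x2
Op 4 cut(11, 0): punch at orig (11,6); cuts so far [(1, 7), (11, 6)]; region rows[0,16) x cols[6,8) = 16x2
Unfold 1 (reflect across v@6): 4 holes -> [(1, 4), (1, 7), (11, 5), (11, 6)]
Unfold 2 (reflect across v@4): 8 holes -> [(1, 0), (1, 3), (1, 4), (1, 7), (11, 1), (11, 2), (11, 5), (11, 6)]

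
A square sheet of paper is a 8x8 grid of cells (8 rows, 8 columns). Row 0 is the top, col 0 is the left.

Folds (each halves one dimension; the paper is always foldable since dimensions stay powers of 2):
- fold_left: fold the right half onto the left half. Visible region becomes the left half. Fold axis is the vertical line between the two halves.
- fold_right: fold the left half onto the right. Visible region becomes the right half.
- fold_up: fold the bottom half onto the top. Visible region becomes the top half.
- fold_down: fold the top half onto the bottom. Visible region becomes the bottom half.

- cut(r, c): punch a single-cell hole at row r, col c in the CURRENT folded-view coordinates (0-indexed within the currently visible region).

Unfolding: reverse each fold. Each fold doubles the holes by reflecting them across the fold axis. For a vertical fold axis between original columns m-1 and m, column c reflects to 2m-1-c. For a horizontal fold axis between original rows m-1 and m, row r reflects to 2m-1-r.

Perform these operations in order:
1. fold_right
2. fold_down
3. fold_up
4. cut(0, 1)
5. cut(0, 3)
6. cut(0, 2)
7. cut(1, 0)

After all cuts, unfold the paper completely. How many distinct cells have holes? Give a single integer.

Answer: 32

Derivation:
Op 1 fold_right: fold axis v@4; visible region now rows[0,8) x cols[4,8) = 8x4
Op 2 fold_down: fold axis h@4; visible region now rows[4,8) x cols[4,8) = 4x4
Op 3 fold_up: fold axis h@6; visible region now rows[4,6) x cols[4,8) = 2x4
Op 4 cut(0, 1): punch at orig (4,5); cuts so far [(4, 5)]; region rows[4,6) x cols[4,8) = 2x4
Op 5 cut(0, 3): punch at orig (4,7); cuts so far [(4, 5), (4, 7)]; region rows[4,6) x cols[4,8) = 2x4
Op 6 cut(0, 2): punch at orig (4,6); cuts so far [(4, 5), (4, 6), (4, 7)]; region rows[4,6) x cols[4,8) = 2x4
Op 7 cut(1, 0): punch at orig (5,4); cuts so far [(4, 5), (4, 6), (4, 7), (5, 4)]; region rows[4,6) x cols[4,8) = 2x4
Unfold 1 (reflect across h@6): 8 holes -> [(4, 5), (4, 6), (4, 7), (5, 4), (6, 4), (7, 5), (7, 6), (7, 7)]
Unfold 2 (reflect across h@4): 16 holes -> [(0, 5), (0, 6), (0, 7), (1, 4), (2, 4), (3, 5), (3, 6), (3, 7), (4, 5), (4, 6), (4, 7), (5, 4), (6, 4), (7, 5), (7, 6), (7, 7)]
Unfold 3 (reflect across v@4): 32 holes -> [(0, 0), (0, 1), (0, 2), (0, 5), (0, 6), (0, 7), (1, 3), (1, 4), (2, 3), (2, 4), (3, 0), (3, 1), (3, 2), (3, 5), (3, 6), (3, 7), (4, 0), (4, 1), (4, 2), (4, 5), (4, 6), (4, 7), (5, 3), (5, 4), (6, 3), (6, 4), (7, 0), (7, 1), (7, 2), (7, 5), (7, 6), (7, 7)]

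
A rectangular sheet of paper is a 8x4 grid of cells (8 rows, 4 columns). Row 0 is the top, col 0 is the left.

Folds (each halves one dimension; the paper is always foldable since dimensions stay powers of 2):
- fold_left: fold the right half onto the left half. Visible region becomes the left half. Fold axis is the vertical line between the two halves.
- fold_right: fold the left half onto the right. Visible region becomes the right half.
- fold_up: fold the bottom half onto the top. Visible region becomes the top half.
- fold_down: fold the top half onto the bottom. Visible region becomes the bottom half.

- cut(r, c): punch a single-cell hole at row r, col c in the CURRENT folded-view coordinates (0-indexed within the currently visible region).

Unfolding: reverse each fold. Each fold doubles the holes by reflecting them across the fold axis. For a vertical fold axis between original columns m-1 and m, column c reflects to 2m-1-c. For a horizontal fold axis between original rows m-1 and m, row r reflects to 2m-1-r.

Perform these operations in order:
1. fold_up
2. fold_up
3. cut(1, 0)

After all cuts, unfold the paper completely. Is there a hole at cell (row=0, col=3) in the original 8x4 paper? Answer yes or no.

Answer: no

Derivation:
Op 1 fold_up: fold axis h@4; visible region now rows[0,4) x cols[0,4) = 4x4
Op 2 fold_up: fold axis h@2; visible region now rows[0,2) x cols[0,4) = 2x4
Op 3 cut(1, 0): punch at orig (1,0); cuts so far [(1, 0)]; region rows[0,2) x cols[0,4) = 2x4
Unfold 1 (reflect across h@2): 2 holes -> [(1, 0), (2, 0)]
Unfold 2 (reflect across h@4): 4 holes -> [(1, 0), (2, 0), (5, 0), (6, 0)]
Holes: [(1, 0), (2, 0), (5, 0), (6, 0)]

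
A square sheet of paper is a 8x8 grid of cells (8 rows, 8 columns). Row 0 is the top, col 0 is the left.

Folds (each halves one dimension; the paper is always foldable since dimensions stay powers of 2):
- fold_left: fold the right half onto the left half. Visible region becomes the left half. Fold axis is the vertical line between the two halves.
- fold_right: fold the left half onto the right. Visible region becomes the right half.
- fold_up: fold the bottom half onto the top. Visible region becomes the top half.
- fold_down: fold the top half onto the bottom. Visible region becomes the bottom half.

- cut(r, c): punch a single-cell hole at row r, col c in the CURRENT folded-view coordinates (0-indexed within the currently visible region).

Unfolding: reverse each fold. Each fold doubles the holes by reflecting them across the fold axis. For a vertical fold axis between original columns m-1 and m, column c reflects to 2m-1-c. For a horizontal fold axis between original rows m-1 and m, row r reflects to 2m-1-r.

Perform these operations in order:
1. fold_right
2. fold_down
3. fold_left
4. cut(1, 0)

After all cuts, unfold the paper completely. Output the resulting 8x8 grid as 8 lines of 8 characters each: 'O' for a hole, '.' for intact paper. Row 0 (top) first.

Op 1 fold_right: fold axis v@4; visible region now rows[0,8) x cols[4,8) = 8x4
Op 2 fold_down: fold axis h@4; visible region now rows[4,8) x cols[4,8) = 4x4
Op 3 fold_left: fold axis v@6; visible region now rows[4,8) x cols[4,6) = 4x2
Op 4 cut(1, 0): punch at orig (5,4); cuts so far [(5, 4)]; region rows[4,8) x cols[4,6) = 4x2
Unfold 1 (reflect across v@6): 2 holes -> [(5, 4), (5, 7)]
Unfold 2 (reflect across h@4): 4 holes -> [(2, 4), (2, 7), (5, 4), (5, 7)]
Unfold 3 (reflect across v@4): 8 holes -> [(2, 0), (2, 3), (2, 4), (2, 7), (5, 0), (5, 3), (5, 4), (5, 7)]

Answer: ........
........
O..OO..O
........
........
O..OO..O
........
........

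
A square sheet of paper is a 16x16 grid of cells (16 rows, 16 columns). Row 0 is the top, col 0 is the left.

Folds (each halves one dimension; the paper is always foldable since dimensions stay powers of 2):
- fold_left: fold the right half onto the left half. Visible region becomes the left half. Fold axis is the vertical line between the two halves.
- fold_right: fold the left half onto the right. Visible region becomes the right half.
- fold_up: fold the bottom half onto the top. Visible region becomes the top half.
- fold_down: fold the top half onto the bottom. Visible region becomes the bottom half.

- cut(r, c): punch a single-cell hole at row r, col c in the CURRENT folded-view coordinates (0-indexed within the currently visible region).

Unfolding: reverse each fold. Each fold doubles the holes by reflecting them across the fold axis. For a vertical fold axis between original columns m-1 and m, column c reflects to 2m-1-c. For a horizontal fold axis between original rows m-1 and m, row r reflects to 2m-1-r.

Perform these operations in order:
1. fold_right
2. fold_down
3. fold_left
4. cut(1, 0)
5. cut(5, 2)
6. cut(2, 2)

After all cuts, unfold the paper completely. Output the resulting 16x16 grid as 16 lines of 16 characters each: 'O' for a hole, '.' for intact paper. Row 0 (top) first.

Op 1 fold_right: fold axis v@8; visible region now rows[0,16) x cols[8,16) = 16x8
Op 2 fold_down: fold axis h@8; visible region now rows[8,16) x cols[8,16) = 8x8
Op 3 fold_left: fold axis v@12; visible region now rows[8,16) x cols[8,12) = 8x4
Op 4 cut(1, 0): punch at orig (9,8); cuts so far [(9, 8)]; region rows[8,16) x cols[8,12) = 8x4
Op 5 cut(5, 2): punch at orig (13,10); cuts so far [(9, 8), (13, 10)]; region rows[8,16) x cols[8,12) = 8x4
Op 6 cut(2, 2): punch at orig (10,10); cuts so far [(9, 8), (10, 10), (13, 10)]; region rows[8,16) x cols[8,12) = 8x4
Unfold 1 (reflect across v@12): 6 holes -> [(9, 8), (9, 15), (10, 10), (10, 13), (13, 10), (13, 13)]
Unfold 2 (reflect across h@8): 12 holes -> [(2, 10), (2, 13), (5, 10), (5, 13), (6, 8), (6, 15), (9, 8), (9, 15), (10, 10), (10, 13), (13, 10), (13, 13)]
Unfold 3 (reflect across v@8): 24 holes -> [(2, 2), (2, 5), (2, 10), (2, 13), (5, 2), (5, 5), (5, 10), (5, 13), (6, 0), (6, 7), (6, 8), (6, 15), (9, 0), (9, 7), (9, 8), (9, 15), (10, 2), (10, 5), (10, 10), (10, 13), (13, 2), (13, 5), (13, 10), (13, 13)]

Answer: ................
................
..O..O....O..O..
................
................
..O..O....O..O..
O......OO......O
................
................
O......OO......O
..O..O....O..O..
................
................
..O..O....O..O..
................
................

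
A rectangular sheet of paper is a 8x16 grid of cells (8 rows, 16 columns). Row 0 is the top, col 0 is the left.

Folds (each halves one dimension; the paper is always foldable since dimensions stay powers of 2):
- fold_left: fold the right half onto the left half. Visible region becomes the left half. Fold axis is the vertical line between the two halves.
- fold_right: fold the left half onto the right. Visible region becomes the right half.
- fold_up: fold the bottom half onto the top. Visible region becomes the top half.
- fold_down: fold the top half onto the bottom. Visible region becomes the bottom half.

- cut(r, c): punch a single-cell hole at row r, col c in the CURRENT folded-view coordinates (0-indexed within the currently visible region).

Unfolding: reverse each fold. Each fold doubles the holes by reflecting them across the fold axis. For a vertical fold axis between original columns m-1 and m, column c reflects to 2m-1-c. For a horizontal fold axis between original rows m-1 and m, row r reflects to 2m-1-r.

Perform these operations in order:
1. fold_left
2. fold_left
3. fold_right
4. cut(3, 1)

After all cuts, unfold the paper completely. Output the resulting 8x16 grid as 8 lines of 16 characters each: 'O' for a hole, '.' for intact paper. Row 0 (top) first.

Op 1 fold_left: fold axis v@8; visible region now rows[0,8) x cols[0,8) = 8x8
Op 2 fold_left: fold axis v@4; visible region now rows[0,8) x cols[0,4) = 8x4
Op 3 fold_right: fold axis v@2; visible region now rows[0,8) x cols[2,4) = 8x2
Op 4 cut(3, 1): punch at orig (3,3); cuts so far [(3, 3)]; region rows[0,8) x cols[2,4) = 8x2
Unfold 1 (reflect across v@2): 2 holes -> [(3, 0), (3, 3)]
Unfold 2 (reflect across v@4): 4 holes -> [(3, 0), (3, 3), (3, 4), (3, 7)]
Unfold 3 (reflect across v@8): 8 holes -> [(3, 0), (3, 3), (3, 4), (3, 7), (3, 8), (3, 11), (3, 12), (3, 15)]

Answer: ................
................
................
O..OO..OO..OO..O
................
................
................
................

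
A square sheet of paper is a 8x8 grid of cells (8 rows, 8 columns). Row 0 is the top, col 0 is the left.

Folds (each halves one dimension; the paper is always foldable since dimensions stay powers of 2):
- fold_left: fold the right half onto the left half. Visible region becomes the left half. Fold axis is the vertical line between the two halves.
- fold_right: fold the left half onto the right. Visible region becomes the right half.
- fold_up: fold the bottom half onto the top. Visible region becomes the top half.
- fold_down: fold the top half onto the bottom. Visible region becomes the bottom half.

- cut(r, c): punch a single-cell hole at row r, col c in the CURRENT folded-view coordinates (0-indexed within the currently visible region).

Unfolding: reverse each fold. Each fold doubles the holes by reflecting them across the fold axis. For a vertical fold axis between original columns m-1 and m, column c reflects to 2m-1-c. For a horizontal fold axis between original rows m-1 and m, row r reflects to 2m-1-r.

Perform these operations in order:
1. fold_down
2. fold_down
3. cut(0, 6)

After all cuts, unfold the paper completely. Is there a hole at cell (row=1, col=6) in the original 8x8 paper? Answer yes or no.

Answer: yes

Derivation:
Op 1 fold_down: fold axis h@4; visible region now rows[4,8) x cols[0,8) = 4x8
Op 2 fold_down: fold axis h@6; visible region now rows[6,8) x cols[0,8) = 2x8
Op 3 cut(0, 6): punch at orig (6,6); cuts so far [(6, 6)]; region rows[6,8) x cols[0,8) = 2x8
Unfold 1 (reflect across h@6): 2 holes -> [(5, 6), (6, 6)]
Unfold 2 (reflect across h@4): 4 holes -> [(1, 6), (2, 6), (5, 6), (6, 6)]
Holes: [(1, 6), (2, 6), (5, 6), (6, 6)]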